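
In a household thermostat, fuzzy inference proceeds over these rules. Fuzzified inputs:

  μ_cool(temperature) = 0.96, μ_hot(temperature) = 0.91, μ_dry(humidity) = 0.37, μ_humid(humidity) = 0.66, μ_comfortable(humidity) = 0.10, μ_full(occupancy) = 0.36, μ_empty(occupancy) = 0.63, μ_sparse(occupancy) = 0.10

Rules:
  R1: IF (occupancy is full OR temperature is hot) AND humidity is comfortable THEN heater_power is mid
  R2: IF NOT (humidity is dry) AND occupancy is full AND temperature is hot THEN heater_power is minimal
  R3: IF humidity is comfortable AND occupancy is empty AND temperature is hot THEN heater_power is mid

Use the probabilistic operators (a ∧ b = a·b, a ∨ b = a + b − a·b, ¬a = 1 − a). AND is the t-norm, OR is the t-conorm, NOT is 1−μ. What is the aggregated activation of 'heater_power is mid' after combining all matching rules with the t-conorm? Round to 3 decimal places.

0.146

R1: (full=0.36 OR hot=0.91) = 0.9424; AND[a·b] with comfortable=0.10 → w = 0.0942
R2: ¬dry=1−0.37=0.63, full=0.36, hot=0.91; AND[a·b] → w = 0.2064
R3: comfortable=0.10, empty=0.63, hot=0.91; AND[a·b] → w = 0.0573
Rules with consequent 'mid': {R1, R3} → strengths 0.0942, 0.0573
Aggregate via t-conorm [a + b − a·b]: 0.1462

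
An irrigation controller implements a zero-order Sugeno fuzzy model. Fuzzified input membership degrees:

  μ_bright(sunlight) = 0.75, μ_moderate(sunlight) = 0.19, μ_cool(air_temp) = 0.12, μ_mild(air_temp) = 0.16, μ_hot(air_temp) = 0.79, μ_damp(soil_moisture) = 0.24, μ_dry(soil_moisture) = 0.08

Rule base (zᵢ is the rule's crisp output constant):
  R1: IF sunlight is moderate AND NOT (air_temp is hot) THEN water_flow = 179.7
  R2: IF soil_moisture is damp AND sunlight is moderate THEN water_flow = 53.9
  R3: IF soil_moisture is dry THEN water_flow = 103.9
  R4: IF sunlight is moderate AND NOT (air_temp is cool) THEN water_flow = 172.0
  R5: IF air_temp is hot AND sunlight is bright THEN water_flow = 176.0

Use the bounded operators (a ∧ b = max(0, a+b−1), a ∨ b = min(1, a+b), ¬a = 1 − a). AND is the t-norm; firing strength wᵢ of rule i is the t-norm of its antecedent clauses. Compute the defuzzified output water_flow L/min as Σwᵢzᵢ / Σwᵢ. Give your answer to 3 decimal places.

167.235

R1 (z=179.7): moderate=0.19, ¬hot=1−0.79=0.21; AND[max(0, a+b−1)] → w = 0.00
R2 (z=53.9): damp=0.24, moderate=0.19; AND[max(0, a+b−1)] → w = 0.00
R3 (z=103.9): dry=0.08 → w = 0.08
R4 (z=172.0): moderate=0.19, ¬cool=1−0.12=0.88; AND[max(0, a+b−1)] → w = 0.07
R5 (z=176.0): hot=0.79, bright=0.75; AND[max(0, a+b−1)] → w = 0.54
Weighted average = (0.00·179.7 + 0.00·53.9 + 0.08·103.9 + 0.07·172.0 + 0.54·176.0) / (0.00 + 0.00 + 0.08 + 0.07 + 0.54)
  = 115.3920 / 0.6900 = 167.235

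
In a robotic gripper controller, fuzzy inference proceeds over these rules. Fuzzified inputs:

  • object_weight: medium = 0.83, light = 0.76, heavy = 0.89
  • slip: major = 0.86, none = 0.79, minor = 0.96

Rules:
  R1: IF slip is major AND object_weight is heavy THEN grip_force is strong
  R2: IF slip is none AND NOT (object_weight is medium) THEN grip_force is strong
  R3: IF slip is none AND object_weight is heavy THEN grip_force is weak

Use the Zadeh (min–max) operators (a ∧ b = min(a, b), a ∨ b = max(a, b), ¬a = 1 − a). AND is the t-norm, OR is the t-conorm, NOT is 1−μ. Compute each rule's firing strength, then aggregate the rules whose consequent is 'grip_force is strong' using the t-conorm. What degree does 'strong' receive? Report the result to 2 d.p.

0.86

R1: major=0.86, heavy=0.89; AND[min(a, b)] → w = 0.86
R2: none=0.79, ¬medium=1−0.83=0.17; AND[min(a, b)] → w = 0.17
R3: none=0.79, heavy=0.89; AND[min(a, b)] → w = 0.79
Rules with consequent 'strong': {R1, R2} → strengths 0.86, 0.17
Aggregate via t-conorm [max(a, b)]: 0.86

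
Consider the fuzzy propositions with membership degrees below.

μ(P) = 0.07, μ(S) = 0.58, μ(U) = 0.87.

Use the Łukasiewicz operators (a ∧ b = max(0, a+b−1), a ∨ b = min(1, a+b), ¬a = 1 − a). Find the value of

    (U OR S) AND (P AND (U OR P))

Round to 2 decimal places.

U OR S = min(1, a+b) on (0.87, 0.58) = 1.00
U OR P = min(1, a+b) on (0.87, 0.07) = 0.94
P AND (U OR P) = max(0, a+b−1) on (0.07, 0.94) = 0.01
(U OR S) AND (P AND (U OR P)) = max(0, a+b−1) on (1.00, 0.01) = 0.01

0.01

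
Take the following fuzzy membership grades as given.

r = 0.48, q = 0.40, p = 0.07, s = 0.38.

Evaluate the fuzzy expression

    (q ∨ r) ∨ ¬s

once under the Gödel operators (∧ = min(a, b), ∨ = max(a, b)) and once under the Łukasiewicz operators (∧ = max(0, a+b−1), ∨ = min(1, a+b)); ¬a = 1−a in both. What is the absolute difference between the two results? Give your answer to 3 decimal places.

Under Gödel:
  q ∨ r = max(a, b) on (0.40, 0.48) = 0.48
  ¬s = 1 − 0.38 = 0.62
  (q ∨ r) ∨ ¬s = max(a, b) on (0.48, 0.62) = 0.62
  → value = 0.6200
Under Łukasiewicz:
  q ∨ r = min(1, a+b) on (0.40, 0.48) = 0.88
  ¬s = 1 − 0.38 = 0.62
  (q ∨ r) ∨ ¬s = min(1, a+b) on (0.88, 0.62) = 1.00
  → value = 1.0000
|0.6200 − 1.0000| = 0.380

0.380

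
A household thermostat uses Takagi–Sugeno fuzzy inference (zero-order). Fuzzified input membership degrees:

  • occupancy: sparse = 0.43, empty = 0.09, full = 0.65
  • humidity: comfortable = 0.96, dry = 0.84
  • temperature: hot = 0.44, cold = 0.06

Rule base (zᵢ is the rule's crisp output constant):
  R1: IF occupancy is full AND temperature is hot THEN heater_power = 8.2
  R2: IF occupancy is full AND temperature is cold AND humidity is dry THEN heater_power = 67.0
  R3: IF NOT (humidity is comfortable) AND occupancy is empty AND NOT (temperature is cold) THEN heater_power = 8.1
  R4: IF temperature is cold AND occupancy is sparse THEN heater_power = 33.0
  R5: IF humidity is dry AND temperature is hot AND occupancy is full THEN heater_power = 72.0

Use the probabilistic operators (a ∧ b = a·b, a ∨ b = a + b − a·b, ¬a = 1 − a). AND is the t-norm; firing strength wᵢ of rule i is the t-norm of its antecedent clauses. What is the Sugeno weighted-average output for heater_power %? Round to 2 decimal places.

38.62

R1 (z=8.2): full=0.65, hot=0.44; AND[a·b] → w = 0.2860
R2 (z=67.0): full=0.65, cold=0.06, dry=0.84; AND[a·b] → w = 0.0328
R3 (z=8.1): ¬comfortable=1−0.96=0.04, empty=0.09, ¬cold=1−0.06=0.94; AND[a·b] → w = 0.0034
R4 (z=33.0): cold=0.06, sparse=0.43; AND[a·b] → w = 0.0258
R5 (z=72.0): dry=0.84, hot=0.44, full=0.65; AND[a·b] → w = 0.2402
Weighted average = (0.2860·8.2 + 0.0328·67.0 + 0.0034·8.1 + 0.0258·33.0 + 0.2402·72.0) / (0.2860 + 0.0328 + 0.0034 + 0.0258 + 0.2402)
  = 22.7162 / 0.5882 = 38.62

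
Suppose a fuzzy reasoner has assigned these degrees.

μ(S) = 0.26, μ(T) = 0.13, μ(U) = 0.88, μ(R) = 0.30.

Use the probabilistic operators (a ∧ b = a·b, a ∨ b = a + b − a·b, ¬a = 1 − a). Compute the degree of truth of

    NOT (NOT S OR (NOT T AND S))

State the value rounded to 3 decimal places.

0.201

NOT S = 1 − 0.2600 = 0.7400
NOT T = 1 − 0.1300 = 0.8700
NOT T AND S = a·b on (0.8700, 0.2600) = 0.2262
NOT S OR (NOT T AND S) = a + b − a·b on (0.7400, 0.2262) = 0.7988
NOT (NOT S OR (NOT T AND S)) = 1 − 0.7988 = 0.2012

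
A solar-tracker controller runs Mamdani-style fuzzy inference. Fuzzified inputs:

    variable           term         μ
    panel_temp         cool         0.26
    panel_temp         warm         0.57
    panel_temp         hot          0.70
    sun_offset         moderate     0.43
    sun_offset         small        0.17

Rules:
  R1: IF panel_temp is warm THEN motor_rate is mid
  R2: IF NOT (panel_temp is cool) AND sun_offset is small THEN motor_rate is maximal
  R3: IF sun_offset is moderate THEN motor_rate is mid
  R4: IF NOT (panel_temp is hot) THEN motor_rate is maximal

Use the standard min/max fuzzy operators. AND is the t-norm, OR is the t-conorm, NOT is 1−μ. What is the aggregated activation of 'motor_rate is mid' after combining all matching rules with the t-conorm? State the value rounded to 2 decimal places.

R1: warm=0.57 → w = 0.57
R2: ¬cool=1−0.26=0.74, small=0.17; AND[min(a, b)] → w = 0.17
R3: moderate=0.43 → w = 0.43
R4: ¬hot=1−0.70=0.30 → w = 0.30
Rules with consequent 'mid': {R1, R3} → strengths 0.57, 0.43
Aggregate via t-conorm [max(a, b)]: 0.57

0.57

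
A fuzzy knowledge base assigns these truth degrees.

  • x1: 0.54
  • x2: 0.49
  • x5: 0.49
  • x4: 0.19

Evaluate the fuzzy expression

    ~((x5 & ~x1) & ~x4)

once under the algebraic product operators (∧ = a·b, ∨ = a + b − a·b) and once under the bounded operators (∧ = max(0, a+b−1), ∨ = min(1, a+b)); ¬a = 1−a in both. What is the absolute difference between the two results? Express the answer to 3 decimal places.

0.183

Under algebraic product:
  ~x1 = 1 − 0.5400 = 0.4600
  x5 & ~x1 = a·b on (0.4900, 0.4600) = 0.2254
  ~x4 = 1 − 0.1900 = 0.8100
  (x5 & ~x1) & ~x4 = a·b on (0.2254, 0.8100) = 0.1826
  ~((x5 & ~x1) & ~x4) = 1 − 0.1826 = 0.8174
  → value = 0.8174
Under bounded:
  ~x1 = 1 − 0.54 = 0.46
  x5 & ~x1 = max(0, a+b−1) on (0.49, 0.46) = 0.00
  ~x4 = 1 − 0.19 = 0.81
  (x5 & ~x1) & ~x4 = max(0, a+b−1) on (0.00, 0.81) = 0.00
  ~((x5 & ~x1) & ~x4) = 1 − 0.00 = 1.00
  → value = 1.0000
|0.8174 − 1.0000| = 0.183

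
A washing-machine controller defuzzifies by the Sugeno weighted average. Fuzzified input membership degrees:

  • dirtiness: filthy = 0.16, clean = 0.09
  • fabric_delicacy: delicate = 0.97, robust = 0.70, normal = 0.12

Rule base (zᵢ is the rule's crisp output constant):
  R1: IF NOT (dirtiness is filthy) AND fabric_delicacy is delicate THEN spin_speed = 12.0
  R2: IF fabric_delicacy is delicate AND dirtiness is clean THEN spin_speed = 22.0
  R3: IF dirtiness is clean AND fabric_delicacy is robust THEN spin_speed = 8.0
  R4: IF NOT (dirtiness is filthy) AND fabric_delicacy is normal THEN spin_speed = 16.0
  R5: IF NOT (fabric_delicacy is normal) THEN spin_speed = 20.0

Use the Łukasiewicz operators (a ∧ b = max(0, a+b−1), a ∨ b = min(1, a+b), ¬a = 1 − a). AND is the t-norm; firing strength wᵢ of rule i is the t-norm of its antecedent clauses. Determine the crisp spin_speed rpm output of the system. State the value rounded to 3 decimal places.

R1 (z=12.0): ¬filthy=1−0.16=0.84, delicate=0.97; AND[max(0, a+b−1)] → w = 0.81
R2 (z=22.0): delicate=0.97, clean=0.09; AND[max(0, a+b−1)] → w = 0.06
R3 (z=8.0): clean=0.09, robust=0.70; AND[max(0, a+b−1)] → w = 0.00
R4 (z=16.0): ¬filthy=1−0.16=0.84, normal=0.12; AND[max(0, a+b−1)] → w = 0.00
R5 (z=20.0): ¬normal=1−0.12=0.88 → w = 0.88
Weighted average = (0.81·12.0 + 0.06·22.0 + 0.00·8.0 + 0.00·16.0 + 0.88·20.0) / (0.81 + 0.06 + 0.00 + 0.00 + 0.88)
  = 28.6400 / 1.7500 = 16.366

16.366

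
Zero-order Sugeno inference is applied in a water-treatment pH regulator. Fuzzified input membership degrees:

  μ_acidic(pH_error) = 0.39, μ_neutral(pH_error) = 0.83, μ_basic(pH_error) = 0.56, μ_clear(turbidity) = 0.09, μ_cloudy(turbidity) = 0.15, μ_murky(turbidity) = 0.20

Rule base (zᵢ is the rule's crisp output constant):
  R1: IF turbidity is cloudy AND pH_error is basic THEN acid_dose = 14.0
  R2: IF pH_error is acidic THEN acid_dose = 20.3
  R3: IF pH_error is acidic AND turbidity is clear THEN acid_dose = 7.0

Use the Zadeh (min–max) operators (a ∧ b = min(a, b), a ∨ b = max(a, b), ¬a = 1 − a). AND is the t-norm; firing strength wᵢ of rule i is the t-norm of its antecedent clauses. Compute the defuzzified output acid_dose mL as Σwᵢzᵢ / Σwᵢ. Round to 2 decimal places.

R1 (z=14.0): cloudy=0.15, basic=0.56; AND[min(a, b)] → w = 0.15
R2 (z=20.3): acidic=0.39 → w = 0.39
R3 (z=7.0): acidic=0.39, clear=0.09; AND[min(a, b)] → w = 0.09
Weighted average = (0.15·14.0 + 0.39·20.3 + 0.09·7.0) / (0.15 + 0.39 + 0.09)
  = 10.6470 / 0.6300 = 16.90

16.90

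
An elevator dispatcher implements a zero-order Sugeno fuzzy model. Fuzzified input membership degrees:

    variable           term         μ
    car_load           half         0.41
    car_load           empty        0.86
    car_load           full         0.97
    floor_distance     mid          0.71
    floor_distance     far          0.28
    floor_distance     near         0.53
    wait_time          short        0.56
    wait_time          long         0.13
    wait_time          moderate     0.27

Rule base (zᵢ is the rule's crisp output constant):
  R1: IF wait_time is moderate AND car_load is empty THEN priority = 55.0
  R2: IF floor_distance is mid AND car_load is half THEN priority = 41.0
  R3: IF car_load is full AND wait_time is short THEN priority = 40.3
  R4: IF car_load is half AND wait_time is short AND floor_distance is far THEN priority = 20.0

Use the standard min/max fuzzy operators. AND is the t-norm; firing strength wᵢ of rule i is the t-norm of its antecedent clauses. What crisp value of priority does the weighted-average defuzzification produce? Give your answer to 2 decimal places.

39.36

R1 (z=55.0): moderate=0.27, empty=0.86; AND[min(a, b)] → w = 0.27
R2 (z=41.0): mid=0.71, half=0.41; AND[min(a, b)] → w = 0.41
R3 (z=40.3): full=0.97, short=0.56; AND[min(a, b)] → w = 0.56
R4 (z=20.0): half=0.41, short=0.56, far=0.28; AND[min(a, b)] → w = 0.28
Weighted average = (0.27·55.0 + 0.41·41.0 + 0.56·40.3 + 0.28·20.0) / (0.27 + 0.41 + 0.56 + 0.28)
  = 59.8280 / 1.5200 = 39.36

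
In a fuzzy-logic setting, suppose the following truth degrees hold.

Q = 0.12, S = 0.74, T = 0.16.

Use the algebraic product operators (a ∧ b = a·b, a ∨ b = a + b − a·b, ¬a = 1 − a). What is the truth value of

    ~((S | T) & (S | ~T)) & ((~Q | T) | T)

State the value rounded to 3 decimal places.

S | T = a + b − a·b on (0.7400, 0.1600) = 0.7816
~T = 1 − 0.1600 = 0.8400
S | ~T = a + b − a·b on (0.7400, 0.8400) = 0.9584
(S | T) & (S | ~T) = a·b on (0.7816, 0.9584) = 0.7491
~((S | T) & (S | ~T)) = 1 − 0.7491 = 0.2509
~Q = 1 − 0.1200 = 0.8800
~Q | T = a + b − a·b on (0.8800, 0.1600) = 0.8992
(~Q | T) | T = a + b − a·b on (0.8992, 0.1600) = 0.9153
~((S | T) & (S | ~T)) & ((~Q | T) | T) = a·b on (0.2509, 0.9153) = 0.2297

0.230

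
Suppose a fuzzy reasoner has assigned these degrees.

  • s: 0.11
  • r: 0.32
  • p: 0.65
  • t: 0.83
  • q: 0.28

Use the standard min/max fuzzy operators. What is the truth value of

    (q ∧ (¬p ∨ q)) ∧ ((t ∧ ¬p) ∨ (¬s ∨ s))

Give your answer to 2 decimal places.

0.28

¬p = 1 − 0.65 = 0.35
¬p ∨ q = max(a, b) on (0.35, 0.28) = 0.35
q ∧ (¬p ∨ q) = min(a, b) on (0.28, 0.35) = 0.28
¬p = 1 − 0.65 = 0.35
t ∧ ¬p = min(a, b) on (0.83, 0.35) = 0.35
¬s = 1 − 0.11 = 0.89
¬s ∨ s = max(a, b) on (0.89, 0.11) = 0.89
(t ∧ ¬p) ∨ (¬s ∨ s) = max(a, b) on (0.35, 0.89) = 0.89
(q ∧ (¬p ∨ q)) ∧ ((t ∧ ¬p) ∨ (¬s ∨ s)) = min(a, b) on (0.28, 0.89) = 0.28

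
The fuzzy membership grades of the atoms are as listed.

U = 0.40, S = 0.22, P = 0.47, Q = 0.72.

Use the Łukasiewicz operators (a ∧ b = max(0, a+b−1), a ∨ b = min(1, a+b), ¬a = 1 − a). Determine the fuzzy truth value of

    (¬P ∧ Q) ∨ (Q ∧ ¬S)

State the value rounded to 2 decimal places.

0.75

¬P = 1 − 0.47 = 0.53
¬P ∧ Q = max(0, a+b−1) on (0.53, 0.72) = 0.25
¬S = 1 − 0.22 = 0.78
Q ∧ ¬S = max(0, a+b−1) on (0.72, 0.78) = 0.50
(¬P ∧ Q) ∨ (Q ∧ ¬S) = min(1, a+b) on (0.25, 0.50) = 0.75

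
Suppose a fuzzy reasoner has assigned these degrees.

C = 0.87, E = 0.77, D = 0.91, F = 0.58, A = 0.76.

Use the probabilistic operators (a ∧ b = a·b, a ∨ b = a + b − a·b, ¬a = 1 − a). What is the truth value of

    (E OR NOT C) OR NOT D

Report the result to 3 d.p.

NOT C = 1 − 0.8700 = 0.1300
E OR NOT C = a + b − a·b on (0.7700, 0.1300) = 0.7999
NOT D = 1 − 0.9100 = 0.0900
(E OR NOT C) OR NOT D = a + b − a·b on (0.7999, 0.0900) = 0.8179

0.818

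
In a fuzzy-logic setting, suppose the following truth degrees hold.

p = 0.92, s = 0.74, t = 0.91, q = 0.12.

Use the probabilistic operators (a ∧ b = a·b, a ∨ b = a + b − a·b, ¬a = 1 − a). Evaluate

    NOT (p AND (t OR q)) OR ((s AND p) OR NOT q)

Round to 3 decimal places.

t OR q = a + b − a·b on (0.9100, 0.1200) = 0.9208
p AND (t OR q) = a·b on (0.9200, 0.9208) = 0.8471
NOT (p AND (t OR q)) = 1 − 0.8471 = 0.1529
s AND p = a·b on (0.7400, 0.9200) = 0.6808
NOT q = 1 − 0.1200 = 0.8800
(s AND p) OR NOT q = a + b − a·b on (0.6808, 0.8800) = 0.9617
NOT (p AND (t OR q)) OR ((s AND p) OR NOT q) = a + b − a·b on (0.1529, 0.9617) = 0.9676

0.968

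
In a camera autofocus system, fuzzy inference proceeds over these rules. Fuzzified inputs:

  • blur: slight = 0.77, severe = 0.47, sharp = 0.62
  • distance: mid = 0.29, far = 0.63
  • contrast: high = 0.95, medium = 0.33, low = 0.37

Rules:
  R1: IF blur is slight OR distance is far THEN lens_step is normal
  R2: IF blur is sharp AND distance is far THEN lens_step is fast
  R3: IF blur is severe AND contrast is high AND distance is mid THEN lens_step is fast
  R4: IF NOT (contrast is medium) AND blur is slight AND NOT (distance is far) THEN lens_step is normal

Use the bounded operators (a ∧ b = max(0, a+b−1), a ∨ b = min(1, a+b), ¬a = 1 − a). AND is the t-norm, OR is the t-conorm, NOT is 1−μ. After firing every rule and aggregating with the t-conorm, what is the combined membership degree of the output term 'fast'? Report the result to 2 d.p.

R1: slight=0.77, far=0.63; OR[min(1, a+b)] → w = 1.00
R2: sharp=0.62, far=0.63; AND[max(0, a+b−1)] → w = 0.25
R3: severe=0.47, high=0.95, mid=0.29; AND[max(0, a+b−1)] → w = 0.00
R4: ¬medium=1−0.33=0.67, slight=0.77, ¬far=1−0.63=0.37; AND[max(0, a+b−1)] → w = 0.00
Rules with consequent 'fast': {R2, R3} → strengths 0.25, 0.00
Aggregate via t-conorm [min(1, a+b)]: 0.25

0.25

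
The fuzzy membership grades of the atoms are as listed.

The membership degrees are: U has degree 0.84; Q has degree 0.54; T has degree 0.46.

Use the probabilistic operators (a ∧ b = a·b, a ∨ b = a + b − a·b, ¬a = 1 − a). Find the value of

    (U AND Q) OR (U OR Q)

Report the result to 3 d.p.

U AND Q = a·b on (0.8400, 0.5400) = 0.4536
U OR Q = a + b − a·b on (0.8400, 0.5400) = 0.9264
(U AND Q) OR (U OR Q) = a + b − a·b on (0.4536, 0.9264) = 0.9598

0.960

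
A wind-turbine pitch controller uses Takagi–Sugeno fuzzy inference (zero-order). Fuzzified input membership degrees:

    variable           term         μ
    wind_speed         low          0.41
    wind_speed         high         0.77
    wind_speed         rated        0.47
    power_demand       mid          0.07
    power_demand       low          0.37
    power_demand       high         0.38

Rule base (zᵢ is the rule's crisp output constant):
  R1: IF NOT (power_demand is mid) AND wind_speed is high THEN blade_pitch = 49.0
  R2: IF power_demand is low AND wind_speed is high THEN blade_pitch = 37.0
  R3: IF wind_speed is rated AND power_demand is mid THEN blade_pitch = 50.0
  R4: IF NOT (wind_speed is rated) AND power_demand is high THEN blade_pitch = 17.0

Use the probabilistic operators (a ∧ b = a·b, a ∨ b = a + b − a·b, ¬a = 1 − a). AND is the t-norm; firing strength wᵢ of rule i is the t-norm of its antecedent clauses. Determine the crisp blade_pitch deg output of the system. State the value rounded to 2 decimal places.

R1 (z=49.0): ¬mid=1−0.07=0.93, high=0.77; AND[a·b] → w = 0.7161
R2 (z=37.0): low=0.37, high=0.77; AND[a·b] → w = 0.2849
R3 (z=50.0): rated=0.47, mid=0.07; AND[a·b] → w = 0.0329
R4 (z=17.0): ¬rated=1−0.47=0.53, high=0.38; AND[a·b] → w = 0.2014
Weighted average = (0.7161·49.0 + 0.2849·37.0 + 0.0329·50.0 + 0.2014·17.0) / (0.7161 + 0.2849 + 0.0329 + 0.2014)
  = 50.6990 / 1.2353 = 41.04

41.04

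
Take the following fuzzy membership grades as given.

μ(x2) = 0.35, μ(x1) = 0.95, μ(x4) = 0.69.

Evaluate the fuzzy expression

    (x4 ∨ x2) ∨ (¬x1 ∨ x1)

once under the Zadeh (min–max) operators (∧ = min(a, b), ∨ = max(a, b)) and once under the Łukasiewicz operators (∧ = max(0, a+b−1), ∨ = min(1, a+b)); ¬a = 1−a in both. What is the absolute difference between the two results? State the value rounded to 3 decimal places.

0.050

Under Zadeh (min–max):
  x4 ∨ x2 = max(a, b) on (0.69, 0.35) = 0.69
  ¬x1 = 1 − 0.95 = 0.05
  ¬x1 ∨ x1 = max(a, b) on (0.05, 0.95) = 0.95
  (x4 ∨ x2) ∨ (¬x1 ∨ x1) = max(a, b) on (0.69, 0.95) = 0.95
  → value = 0.9500
Under Łukasiewicz:
  x4 ∨ x2 = min(1, a+b) on (0.69, 0.35) = 1.00
  ¬x1 = 1 − 0.95 = 0.05
  ¬x1 ∨ x1 = min(1, a+b) on (0.05, 0.95) = 1.00
  (x4 ∨ x2) ∨ (¬x1 ∨ x1) = min(1, a+b) on (1.00, 1.00) = 1.00
  → value = 1.0000
|0.9500 − 1.0000| = 0.050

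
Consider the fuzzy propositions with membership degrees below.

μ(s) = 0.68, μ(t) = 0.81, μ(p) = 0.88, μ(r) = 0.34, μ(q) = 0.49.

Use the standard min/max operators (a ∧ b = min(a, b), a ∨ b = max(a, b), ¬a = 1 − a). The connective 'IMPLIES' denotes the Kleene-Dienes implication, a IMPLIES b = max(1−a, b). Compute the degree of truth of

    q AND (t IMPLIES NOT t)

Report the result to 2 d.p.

NOT t = 1 − 0.81 = 0.19
t IMPLIES NOT t  [Kleene-Dienes: max(1−a, b)] with a=0.81, b=0.19 → 0.19
q AND (t IMPLIES NOT t) = min(a, b) on (0.49, 0.19) = 0.19

0.19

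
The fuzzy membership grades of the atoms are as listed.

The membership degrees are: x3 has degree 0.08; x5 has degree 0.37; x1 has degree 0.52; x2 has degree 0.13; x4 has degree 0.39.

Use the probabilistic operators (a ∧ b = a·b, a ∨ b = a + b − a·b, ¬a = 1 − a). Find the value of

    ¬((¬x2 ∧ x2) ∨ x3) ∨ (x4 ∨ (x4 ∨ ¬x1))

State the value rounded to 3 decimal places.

0.964

¬x2 = 1 − 0.1300 = 0.8700
¬x2 ∧ x2 = a·b on (0.8700, 0.1300) = 0.1131
(¬x2 ∧ x2) ∨ x3 = a + b − a·b on (0.1131, 0.0800) = 0.1841
¬((¬x2 ∧ x2) ∨ x3) = 1 − 0.1841 = 0.8159
¬x1 = 1 − 0.5200 = 0.4800
x4 ∨ ¬x1 = a + b − a·b on (0.3900, 0.4800) = 0.6828
x4 ∨ (x4 ∨ ¬x1) = a + b − a·b on (0.3900, 0.6828) = 0.8065
¬((¬x2 ∧ x2) ∨ x3) ∨ (x4 ∨ (x4 ∨ ¬x1)) = a + b − a·b on (0.8159, 0.8065) = 0.9644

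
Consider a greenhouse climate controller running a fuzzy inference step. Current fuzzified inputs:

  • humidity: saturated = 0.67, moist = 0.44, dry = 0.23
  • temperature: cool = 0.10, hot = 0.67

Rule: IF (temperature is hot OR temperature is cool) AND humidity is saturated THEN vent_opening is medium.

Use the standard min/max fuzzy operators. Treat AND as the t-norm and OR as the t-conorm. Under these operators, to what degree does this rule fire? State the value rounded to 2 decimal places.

firing strength: (hot=0.67 OR cool=0.10) = 0.67; AND[min(a, b)] with saturated=0.67 → w = 0.67

0.67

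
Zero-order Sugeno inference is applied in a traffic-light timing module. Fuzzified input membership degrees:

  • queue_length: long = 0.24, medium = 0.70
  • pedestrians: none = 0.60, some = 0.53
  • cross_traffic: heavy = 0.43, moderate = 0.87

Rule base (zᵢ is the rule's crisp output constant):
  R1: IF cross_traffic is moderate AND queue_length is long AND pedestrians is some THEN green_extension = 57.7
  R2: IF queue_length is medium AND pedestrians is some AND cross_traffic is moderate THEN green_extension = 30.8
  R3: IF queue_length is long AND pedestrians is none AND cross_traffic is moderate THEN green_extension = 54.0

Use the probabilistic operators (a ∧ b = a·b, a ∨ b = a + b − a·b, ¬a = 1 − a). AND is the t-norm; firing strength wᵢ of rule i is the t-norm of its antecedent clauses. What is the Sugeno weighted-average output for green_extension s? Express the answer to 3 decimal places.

R1 (z=57.7): moderate=0.87, long=0.24, some=0.53; AND[a·b] → w = 0.1107
R2 (z=30.8): medium=0.70, some=0.53, moderate=0.87; AND[a·b] → w = 0.3228
R3 (z=54.0): long=0.24, none=0.60, moderate=0.87; AND[a·b] → w = 0.1253
Weighted average = (0.1107·57.7 + 0.3228·30.8 + 0.1253·54.0) / (0.1107 + 0.3228 + 0.1253)
  = 23.0917 / 0.5587 = 41.330

41.330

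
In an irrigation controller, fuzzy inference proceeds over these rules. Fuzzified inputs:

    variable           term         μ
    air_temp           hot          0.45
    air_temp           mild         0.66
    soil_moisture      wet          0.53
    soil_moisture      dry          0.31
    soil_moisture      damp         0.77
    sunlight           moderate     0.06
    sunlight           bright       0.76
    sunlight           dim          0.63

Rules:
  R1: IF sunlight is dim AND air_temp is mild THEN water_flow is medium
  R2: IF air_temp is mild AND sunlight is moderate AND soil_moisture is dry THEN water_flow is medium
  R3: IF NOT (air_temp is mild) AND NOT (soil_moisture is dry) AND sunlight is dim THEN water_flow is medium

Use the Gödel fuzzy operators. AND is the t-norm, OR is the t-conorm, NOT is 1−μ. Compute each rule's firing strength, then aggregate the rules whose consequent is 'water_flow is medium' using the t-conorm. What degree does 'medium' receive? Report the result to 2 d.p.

R1: dim=0.63, mild=0.66; AND[min(a, b)] → w = 0.63
R2: mild=0.66, moderate=0.06, dry=0.31; AND[min(a, b)] → w = 0.06
R3: ¬mild=1−0.66=0.34, ¬dry=1−0.31=0.69, dim=0.63; AND[min(a, b)] → w = 0.34
Rules with consequent 'medium': {R1, R2, R3} → strengths 0.63, 0.06, 0.34
Aggregate via t-conorm [max(a, b)]: 0.63

0.63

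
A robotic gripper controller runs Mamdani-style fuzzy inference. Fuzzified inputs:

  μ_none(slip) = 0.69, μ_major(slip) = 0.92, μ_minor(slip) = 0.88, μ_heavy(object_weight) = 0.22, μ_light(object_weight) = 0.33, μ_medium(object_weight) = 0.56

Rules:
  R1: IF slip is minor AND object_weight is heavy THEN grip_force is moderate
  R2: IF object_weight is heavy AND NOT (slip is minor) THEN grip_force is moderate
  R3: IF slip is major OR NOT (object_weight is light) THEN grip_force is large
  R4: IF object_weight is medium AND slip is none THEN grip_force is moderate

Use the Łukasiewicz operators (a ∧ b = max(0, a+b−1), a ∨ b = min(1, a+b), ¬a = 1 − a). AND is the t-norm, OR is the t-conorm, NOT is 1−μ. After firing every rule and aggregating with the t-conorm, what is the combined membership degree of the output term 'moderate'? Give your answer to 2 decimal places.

0.35

R1: minor=0.88, heavy=0.22; AND[max(0, a+b−1)] → w = 0.10
R2: heavy=0.22, ¬minor=1−0.88=0.12; AND[max(0, a+b−1)] → w = 0.00
R3: major=0.92, ¬light=1−0.33=0.67; OR[min(1, a+b)] → w = 1.00
R4: medium=0.56, none=0.69; AND[max(0, a+b−1)] → w = 0.25
Rules with consequent 'moderate': {R1, R2, R4} → strengths 0.10, 0.00, 0.25
Aggregate via t-conorm [min(1, a+b)]: 0.35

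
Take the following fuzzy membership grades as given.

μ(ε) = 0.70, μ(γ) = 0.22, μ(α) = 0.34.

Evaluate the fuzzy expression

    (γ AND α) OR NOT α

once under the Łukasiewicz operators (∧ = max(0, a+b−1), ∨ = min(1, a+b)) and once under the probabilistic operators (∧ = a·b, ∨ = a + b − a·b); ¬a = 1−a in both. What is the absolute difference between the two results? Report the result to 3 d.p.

0.025

Under Łukasiewicz:
  γ AND α = max(0, a+b−1) on (0.22, 0.34) = 0.00
  NOT α = 1 − 0.34 = 0.66
  (γ AND α) OR NOT α = min(1, a+b) on (0.00, 0.66) = 0.66
  → value = 0.6600
Under probabilistic:
  γ AND α = a·b on (0.2200, 0.3400) = 0.0748
  NOT α = 1 − 0.3400 = 0.6600
  (γ AND α) OR NOT α = a + b − a·b on (0.0748, 0.6600) = 0.6854
  → value = 0.6854
|0.6600 − 0.6854| = 0.025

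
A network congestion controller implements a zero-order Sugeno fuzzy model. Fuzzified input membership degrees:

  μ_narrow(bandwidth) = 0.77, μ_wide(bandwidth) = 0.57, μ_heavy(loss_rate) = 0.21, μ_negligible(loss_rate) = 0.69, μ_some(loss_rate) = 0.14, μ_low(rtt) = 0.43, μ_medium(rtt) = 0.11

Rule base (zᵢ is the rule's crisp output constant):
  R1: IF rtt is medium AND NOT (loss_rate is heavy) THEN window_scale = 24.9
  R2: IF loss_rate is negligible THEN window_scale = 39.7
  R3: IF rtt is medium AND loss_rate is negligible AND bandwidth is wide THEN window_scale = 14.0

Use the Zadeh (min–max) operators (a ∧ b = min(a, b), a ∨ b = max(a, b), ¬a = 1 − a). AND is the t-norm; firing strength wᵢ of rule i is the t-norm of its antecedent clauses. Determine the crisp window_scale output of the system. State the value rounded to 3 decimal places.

R1 (z=24.9): medium=0.11, ¬heavy=1−0.21=0.79; AND[min(a, b)] → w = 0.11
R2 (z=39.7): negligible=0.69 → w = 0.69
R3 (z=14.0): medium=0.11, negligible=0.69, wide=0.57; AND[min(a, b)] → w = 0.11
Weighted average = (0.11·24.9 + 0.69·39.7 + 0.11·14.0) / (0.11 + 0.69 + 0.11)
  = 31.6720 / 0.9100 = 34.804

34.804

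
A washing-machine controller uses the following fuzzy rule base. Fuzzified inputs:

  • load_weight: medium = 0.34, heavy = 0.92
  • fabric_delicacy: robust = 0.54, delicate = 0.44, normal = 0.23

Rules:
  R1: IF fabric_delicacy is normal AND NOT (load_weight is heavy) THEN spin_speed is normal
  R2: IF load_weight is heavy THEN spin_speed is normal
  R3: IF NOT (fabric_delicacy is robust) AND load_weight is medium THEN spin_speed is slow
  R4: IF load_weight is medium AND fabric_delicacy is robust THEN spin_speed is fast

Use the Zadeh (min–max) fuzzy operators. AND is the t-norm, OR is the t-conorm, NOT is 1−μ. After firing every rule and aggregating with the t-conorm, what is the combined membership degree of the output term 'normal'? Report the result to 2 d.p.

R1: normal=0.23, ¬heavy=1−0.92=0.08; AND[min(a, b)] → w = 0.08
R2: heavy=0.92 → w = 0.92
R3: ¬robust=1−0.54=0.46, medium=0.34; AND[min(a, b)] → w = 0.34
R4: medium=0.34, robust=0.54; AND[min(a, b)] → w = 0.34
Rules with consequent 'normal': {R1, R2} → strengths 0.08, 0.92
Aggregate via t-conorm [max(a, b)]: 0.92

0.92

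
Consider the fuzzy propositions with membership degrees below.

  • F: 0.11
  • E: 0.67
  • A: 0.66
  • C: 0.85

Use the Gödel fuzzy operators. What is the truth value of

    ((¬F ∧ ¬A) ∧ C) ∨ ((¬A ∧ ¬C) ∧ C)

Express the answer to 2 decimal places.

0.34

¬F = 1 − 0.11 = 0.89
¬A = 1 − 0.66 = 0.34
¬F ∧ ¬A = min(a, b) on (0.89, 0.34) = 0.34
(¬F ∧ ¬A) ∧ C = min(a, b) on (0.34, 0.85) = 0.34
¬A = 1 − 0.66 = 0.34
¬C = 1 − 0.85 = 0.15
¬A ∧ ¬C = min(a, b) on (0.34, 0.15) = 0.15
(¬A ∧ ¬C) ∧ C = min(a, b) on (0.15, 0.85) = 0.15
((¬F ∧ ¬A) ∧ C) ∨ ((¬A ∧ ¬C) ∧ C) = max(a, b) on (0.34, 0.15) = 0.34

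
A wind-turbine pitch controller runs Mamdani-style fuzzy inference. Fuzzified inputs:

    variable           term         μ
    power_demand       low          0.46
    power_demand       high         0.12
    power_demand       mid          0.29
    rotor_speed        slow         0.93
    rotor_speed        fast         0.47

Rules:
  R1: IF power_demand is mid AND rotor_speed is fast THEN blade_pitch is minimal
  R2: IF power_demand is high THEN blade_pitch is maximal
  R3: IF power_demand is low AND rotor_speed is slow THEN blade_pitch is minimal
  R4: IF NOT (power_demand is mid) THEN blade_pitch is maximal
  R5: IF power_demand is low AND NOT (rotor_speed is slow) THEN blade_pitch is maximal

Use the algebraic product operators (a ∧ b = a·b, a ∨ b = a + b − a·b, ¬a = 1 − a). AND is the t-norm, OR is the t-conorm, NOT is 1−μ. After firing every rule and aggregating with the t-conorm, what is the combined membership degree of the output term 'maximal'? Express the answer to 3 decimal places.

R1: mid=0.29, fast=0.47; AND[a·b] → w = 0.1363
R2: high=0.12 → w = 0.1200
R3: low=0.46, slow=0.93; AND[a·b] → w = 0.4278
R4: ¬mid=1−0.29=0.71 → w = 0.7100
R5: low=0.46, ¬slow=1−0.93=0.07; AND[a·b] → w = 0.0322
Rules with consequent 'maximal': {R2, R4, R5} → strengths 0.1200, 0.7100, 0.0322
Aggregate via t-conorm [a + b − a·b]: 0.7530

0.753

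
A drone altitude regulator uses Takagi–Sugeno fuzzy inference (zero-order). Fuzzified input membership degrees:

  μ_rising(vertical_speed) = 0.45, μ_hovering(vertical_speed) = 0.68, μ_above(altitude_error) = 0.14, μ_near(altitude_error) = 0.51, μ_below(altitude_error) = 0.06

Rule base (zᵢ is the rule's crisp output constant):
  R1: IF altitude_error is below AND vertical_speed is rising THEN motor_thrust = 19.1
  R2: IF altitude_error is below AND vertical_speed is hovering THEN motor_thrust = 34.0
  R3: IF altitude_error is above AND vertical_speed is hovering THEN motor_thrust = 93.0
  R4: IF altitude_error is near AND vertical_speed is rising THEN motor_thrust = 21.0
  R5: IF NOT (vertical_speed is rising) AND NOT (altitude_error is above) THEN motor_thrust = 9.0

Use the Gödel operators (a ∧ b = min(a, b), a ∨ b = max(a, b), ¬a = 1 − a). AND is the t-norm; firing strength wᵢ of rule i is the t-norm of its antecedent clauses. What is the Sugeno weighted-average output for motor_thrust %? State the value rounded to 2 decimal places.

R1 (z=19.1): below=0.06, rising=0.45; AND[min(a, b)] → w = 0.06
R2 (z=34.0): below=0.06, hovering=0.68; AND[min(a, b)] → w = 0.06
R3 (z=93.0): above=0.14, hovering=0.68; AND[min(a, b)] → w = 0.14
R4 (z=21.0): near=0.51, rising=0.45; AND[min(a, b)] → w = 0.45
R5 (z=9.0): ¬rising=1−0.45=0.55, ¬above=1−0.14=0.86; AND[min(a, b)] → w = 0.55
Weighted average = (0.06·19.1 + 0.06·34.0 + 0.14·93.0 + 0.45·21.0 + 0.55·9.0) / (0.06 + 0.06 + 0.14 + 0.45 + 0.55)
  = 30.6060 / 1.2600 = 24.29

24.29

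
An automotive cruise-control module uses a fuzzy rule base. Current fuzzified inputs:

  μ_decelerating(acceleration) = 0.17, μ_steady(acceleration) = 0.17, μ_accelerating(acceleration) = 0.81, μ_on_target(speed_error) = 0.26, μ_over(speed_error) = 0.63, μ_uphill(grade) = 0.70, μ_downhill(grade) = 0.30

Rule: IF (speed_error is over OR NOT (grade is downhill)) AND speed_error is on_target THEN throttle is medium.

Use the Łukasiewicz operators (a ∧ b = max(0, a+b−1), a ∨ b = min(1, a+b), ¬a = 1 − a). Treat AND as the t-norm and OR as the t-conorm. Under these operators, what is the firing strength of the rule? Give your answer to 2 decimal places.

0.26

firing strength: (over=0.63 OR ¬downhill=1−0.30=0.70) = 1.00; AND[max(0, a+b−1)] with on_target=0.26 → w = 0.26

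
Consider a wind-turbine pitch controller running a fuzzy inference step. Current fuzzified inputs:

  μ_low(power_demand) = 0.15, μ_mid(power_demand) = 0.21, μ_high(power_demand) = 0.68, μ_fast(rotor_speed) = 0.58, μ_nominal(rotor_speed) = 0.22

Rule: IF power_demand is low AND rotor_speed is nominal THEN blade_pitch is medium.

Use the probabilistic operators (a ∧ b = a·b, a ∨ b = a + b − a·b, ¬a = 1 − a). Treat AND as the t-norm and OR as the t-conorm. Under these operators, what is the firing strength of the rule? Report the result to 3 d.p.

0.033

firing strength: low=0.15, nominal=0.22; AND[a·b] → w = 0.0330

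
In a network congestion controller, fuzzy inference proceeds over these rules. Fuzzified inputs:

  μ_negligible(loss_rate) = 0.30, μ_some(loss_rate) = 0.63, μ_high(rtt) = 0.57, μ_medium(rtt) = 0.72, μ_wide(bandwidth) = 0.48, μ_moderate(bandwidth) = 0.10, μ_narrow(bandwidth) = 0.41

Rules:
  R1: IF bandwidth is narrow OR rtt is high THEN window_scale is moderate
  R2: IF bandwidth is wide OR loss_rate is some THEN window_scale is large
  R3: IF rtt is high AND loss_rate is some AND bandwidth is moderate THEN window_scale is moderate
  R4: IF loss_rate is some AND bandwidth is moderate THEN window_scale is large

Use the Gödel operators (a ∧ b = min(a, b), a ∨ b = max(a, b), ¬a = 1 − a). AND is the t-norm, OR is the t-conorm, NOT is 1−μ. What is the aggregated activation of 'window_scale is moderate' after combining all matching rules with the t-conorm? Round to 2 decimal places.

R1: narrow=0.41, high=0.57; OR[max(a, b)] → w = 0.57
R2: wide=0.48, some=0.63; OR[max(a, b)] → w = 0.63
R3: high=0.57, some=0.63, moderate=0.10; AND[min(a, b)] → w = 0.10
R4: some=0.63, moderate=0.10; AND[min(a, b)] → w = 0.10
Rules with consequent 'moderate': {R1, R3} → strengths 0.57, 0.10
Aggregate via t-conorm [max(a, b)]: 0.57

0.57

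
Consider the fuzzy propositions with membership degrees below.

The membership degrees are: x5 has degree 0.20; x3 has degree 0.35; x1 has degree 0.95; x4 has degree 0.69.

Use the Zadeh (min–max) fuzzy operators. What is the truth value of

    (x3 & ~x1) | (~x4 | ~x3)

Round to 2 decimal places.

~x1 = 1 − 0.95 = 0.05
x3 & ~x1 = min(a, b) on (0.35, 0.05) = 0.05
~x4 = 1 − 0.69 = 0.31
~x3 = 1 − 0.35 = 0.65
~x4 | ~x3 = max(a, b) on (0.31, 0.65) = 0.65
(x3 & ~x1) | (~x4 | ~x3) = max(a, b) on (0.05, 0.65) = 0.65

0.65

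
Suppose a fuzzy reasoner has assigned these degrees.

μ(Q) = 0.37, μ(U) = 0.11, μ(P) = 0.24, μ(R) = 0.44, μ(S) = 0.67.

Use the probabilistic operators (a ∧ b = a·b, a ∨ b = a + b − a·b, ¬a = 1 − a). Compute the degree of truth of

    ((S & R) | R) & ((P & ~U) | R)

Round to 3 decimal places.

S & R = a·b on (0.6700, 0.4400) = 0.2948
(S & R) | R = a + b − a·b on (0.2948, 0.4400) = 0.6051
~U = 1 − 0.1100 = 0.8900
P & ~U = a·b on (0.2400, 0.8900) = 0.2136
(P & ~U) | R = a + b − a·b on (0.2136, 0.4400) = 0.5596
((S & R) | R) & ((P & ~U) | R) = a·b on (0.6051, 0.5596) = 0.3386

0.339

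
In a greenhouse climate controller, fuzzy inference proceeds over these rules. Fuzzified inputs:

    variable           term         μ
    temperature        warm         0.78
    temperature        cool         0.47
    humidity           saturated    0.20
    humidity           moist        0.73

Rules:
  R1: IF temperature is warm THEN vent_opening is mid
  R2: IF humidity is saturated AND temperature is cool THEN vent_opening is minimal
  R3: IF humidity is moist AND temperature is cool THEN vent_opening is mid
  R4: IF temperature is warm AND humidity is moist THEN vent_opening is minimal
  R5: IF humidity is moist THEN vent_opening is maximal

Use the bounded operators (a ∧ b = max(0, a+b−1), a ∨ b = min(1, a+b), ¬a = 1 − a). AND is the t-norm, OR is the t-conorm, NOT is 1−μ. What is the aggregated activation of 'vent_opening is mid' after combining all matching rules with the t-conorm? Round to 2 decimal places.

0.98

R1: warm=0.78 → w = 0.78
R2: saturated=0.20, cool=0.47; AND[max(0, a+b−1)] → w = 0.00
R3: moist=0.73, cool=0.47; AND[max(0, a+b−1)] → w = 0.20
R4: warm=0.78, moist=0.73; AND[max(0, a+b−1)] → w = 0.51
R5: moist=0.73 → w = 0.73
Rules with consequent 'mid': {R1, R3} → strengths 0.78, 0.20
Aggregate via t-conorm [min(1, a+b)]: 0.98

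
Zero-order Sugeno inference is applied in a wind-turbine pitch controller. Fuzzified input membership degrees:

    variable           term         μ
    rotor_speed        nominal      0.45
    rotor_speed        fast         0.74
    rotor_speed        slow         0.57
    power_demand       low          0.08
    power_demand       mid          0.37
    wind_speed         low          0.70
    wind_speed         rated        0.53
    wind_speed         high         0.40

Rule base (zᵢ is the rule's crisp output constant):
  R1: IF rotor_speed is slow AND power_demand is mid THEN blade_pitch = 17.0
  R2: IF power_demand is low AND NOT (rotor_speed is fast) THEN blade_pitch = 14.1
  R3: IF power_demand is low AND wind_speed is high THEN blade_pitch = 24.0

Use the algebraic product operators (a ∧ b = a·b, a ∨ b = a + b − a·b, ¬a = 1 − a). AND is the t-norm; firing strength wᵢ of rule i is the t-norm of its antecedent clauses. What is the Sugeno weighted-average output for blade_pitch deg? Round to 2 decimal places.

17.62

R1 (z=17.0): slow=0.57, mid=0.37; AND[a·b] → w = 0.2109
R2 (z=14.1): low=0.08, ¬fast=1−0.74=0.26; AND[a·b] → w = 0.0208
R3 (z=24.0): low=0.08, high=0.40; AND[a·b] → w = 0.0320
Weighted average = (0.2109·17.0 + 0.0208·14.1 + 0.0320·24.0) / (0.2109 + 0.0208 + 0.0320)
  = 4.6466 / 0.2637 = 17.62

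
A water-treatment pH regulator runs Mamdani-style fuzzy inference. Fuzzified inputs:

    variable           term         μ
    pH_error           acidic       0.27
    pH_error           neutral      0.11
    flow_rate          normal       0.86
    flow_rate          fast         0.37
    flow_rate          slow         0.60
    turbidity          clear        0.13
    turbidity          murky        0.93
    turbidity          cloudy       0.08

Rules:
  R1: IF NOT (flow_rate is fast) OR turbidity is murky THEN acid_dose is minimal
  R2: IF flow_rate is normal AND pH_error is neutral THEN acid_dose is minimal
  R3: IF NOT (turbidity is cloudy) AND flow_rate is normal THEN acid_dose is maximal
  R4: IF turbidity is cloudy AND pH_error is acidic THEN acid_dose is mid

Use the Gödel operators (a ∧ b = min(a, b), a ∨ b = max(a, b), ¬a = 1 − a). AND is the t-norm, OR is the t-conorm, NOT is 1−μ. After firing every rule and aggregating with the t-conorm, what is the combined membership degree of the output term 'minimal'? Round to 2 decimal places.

R1: ¬fast=1−0.37=0.63, murky=0.93; OR[max(a, b)] → w = 0.93
R2: normal=0.86, neutral=0.11; AND[min(a, b)] → w = 0.11
R3: ¬cloudy=1−0.08=0.92, normal=0.86; AND[min(a, b)] → w = 0.86
R4: cloudy=0.08, acidic=0.27; AND[min(a, b)] → w = 0.08
Rules with consequent 'minimal': {R1, R2} → strengths 0.93, 0.11
Aggregate via t-conorm [max(a, b)]: 0.93

0.93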